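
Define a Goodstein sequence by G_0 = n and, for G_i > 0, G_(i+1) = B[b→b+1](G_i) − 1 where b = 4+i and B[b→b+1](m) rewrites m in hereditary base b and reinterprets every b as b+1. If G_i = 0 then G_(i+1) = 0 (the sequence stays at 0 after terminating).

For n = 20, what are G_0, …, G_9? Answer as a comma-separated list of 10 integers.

step 0: 20 = 4^2 + 4; sub 5 for 4: 5^2 + 5; = 30; G_1 = 30−1 = 29
step 1: 29 = 5^2 + 4; sub 6 for 5: 6^2 + 4; = 40; G_2 = 40−1 = 39
step 2: 39 = 6^2 + 3; sub 7 for 6: 7^2 + 3; = 52; G_3 = 52−1 = 51
step 3: 51 = 7^2 + 2; sub 8 for 7: 8^2 + 2; = 66; G_4 = 66−1 = 65
step 4: 65 = 8^2 + 1; sub 9 for 8: 9^2 + 1; = 82; G_5 = 82−1 = 81
step 5: 81 = 9^2; sub 10 for 9: 10^2; = 100; G_6 = 100−1 = 99
step 6: 99 = 9·10 + 9; sub 11 for 10: 9·11 + 9; = 108; G_7 = 108−1 = 107
step 7: 107 = 9·11 + 8; sub 12 for 11: 9·12 + 8; = 116; G_8 = 116−1 = 115
step 8: 115 = 9·12 + 7; sub 13 for 12: 9·13 + 7; = 124; G_9 = 124−1 = 123

20, 29, 39, 51, 65, 81, 99, 107, 115, 123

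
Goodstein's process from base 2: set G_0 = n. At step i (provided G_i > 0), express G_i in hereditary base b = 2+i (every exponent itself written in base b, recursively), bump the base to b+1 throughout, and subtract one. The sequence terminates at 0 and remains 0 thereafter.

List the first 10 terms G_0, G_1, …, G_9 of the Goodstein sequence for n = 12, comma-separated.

12, 107, 1065, 15685, 280019, 5764910, 134217867, 3486784574, 100000000211, 3138428376974

i=0: 12 = 2^(2 + 1) + 2^2 (b=2); 2→3: 3^(3 + 1) + 3^3 = 108; 108−1 = 107
i=1: 107 = 3^(3 + 1) + 2·3^2 + 2·3 + 2 (b=3); 3→4: 4^(4 + 1) + 2·4^2 + 2·4 + 2 = 1066; 1066−1 = 1065
i=2: 1065 = 4^(4 + 1) + 2·4^2 + 2·4 + 1 (b=4); 4→5: 5^(5 + 1) + 2·5^2 + 2·5 + 1 = 15686; 15686−1 = 15685
i=3: 15685 = 5^(5 + 1) + 2·5^2 + 2·5 (b=5); 5→6: 6^(6 + 1) + 2·6^2 + 2·6 = 280020; 280020−1 = 280019
i=4: 280019 = 6^(6 + 1) + 2·6^2 + 6 + 5 (b=6); 6→7: 7^(7 + 1) + 2·7^2 + 7 + 5 = 5764911; 5764911−1 = 5764910
i=5: 5764910 = 7^(7 + 1) + 2·7^2 + 7 + 4 (b=7); 7→8: 8^(8 + 1) + 2·8^2 + 8 + 4 = 134217868; 134217868−1 = 134217867
i=6: 134217867 = 8^(8 + 1) + 2·8^2 + 8 + 3 (b=8); 8→9: 9^(9 + 1) + 2·9^2 + 9 + 3 = 3486784575; 3486784575−1 = 3486784574
i=7: 3486784574 = 9^(9 + 1) + 2·9^2 + 9 + 2 (b=9); 9→10: 10^(10 + 1) + 2·10^2 + 10 + 2 = 100000000212; 100000000212−1 = 100000000211
i=8: 100000000211 = 10^(10 + 1) + 2·10^2 + 10 + 1 (b=10); 10→11: 11^(11 + 1) + 2·11^2 + 11 + 1 = 3138428376975; 3138428376975−1 = 3138428376974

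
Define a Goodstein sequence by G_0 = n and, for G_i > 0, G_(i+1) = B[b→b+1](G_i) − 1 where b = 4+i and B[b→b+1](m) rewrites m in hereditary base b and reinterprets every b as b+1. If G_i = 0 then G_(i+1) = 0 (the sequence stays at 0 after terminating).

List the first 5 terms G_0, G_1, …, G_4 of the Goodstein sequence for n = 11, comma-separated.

[0] 11 ≡ 2·4 + 3 (base 4). Lift 5: 13. −1: 12.
[1] 12 ≡ 2·5 + 2 (base 5). Lift 6: 14. −1: 13.
[2] 13 ≡ 2·6 + 1 (base 6). Lift 7: 15. −1: 14.
[3] 14 ≡ 2·7 (base 7). Lift 8: 16. −1: 15.

11, 12, 13, 14, 15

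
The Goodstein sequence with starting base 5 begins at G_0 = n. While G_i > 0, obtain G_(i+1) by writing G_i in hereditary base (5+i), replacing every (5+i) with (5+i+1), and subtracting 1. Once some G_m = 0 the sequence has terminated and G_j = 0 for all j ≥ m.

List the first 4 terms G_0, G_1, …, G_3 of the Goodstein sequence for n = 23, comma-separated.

23, 26, 29, 32

[0] 23 ≡ 4·5 + 3 (base 5). Lift 6: 27. −1: 26.
[1] 26 ≡ 4·6 + 2 (base 6). Lift 7: 30. −1: 29.
[2] 29 ≡ 4·7 + 1 (base 7). Lift 8: 33. −1: 32.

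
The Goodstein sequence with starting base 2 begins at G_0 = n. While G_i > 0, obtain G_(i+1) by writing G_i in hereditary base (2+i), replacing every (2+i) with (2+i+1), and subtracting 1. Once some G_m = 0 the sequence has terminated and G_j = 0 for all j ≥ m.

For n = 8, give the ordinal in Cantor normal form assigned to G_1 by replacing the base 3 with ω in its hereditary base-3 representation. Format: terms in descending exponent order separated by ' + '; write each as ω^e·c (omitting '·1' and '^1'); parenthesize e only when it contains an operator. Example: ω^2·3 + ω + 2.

ω^ω·2 + ω^2·2 + ω·2 + 2

[0] 8 ≡ 2^(2 + 1) (base 2). Lift 3: 81. −1: 80.
[1] 80 ≡ 2·3^3 + 2·3^2 + 2·3 + 2 (base 3). Lift 4: 554. −1: 553.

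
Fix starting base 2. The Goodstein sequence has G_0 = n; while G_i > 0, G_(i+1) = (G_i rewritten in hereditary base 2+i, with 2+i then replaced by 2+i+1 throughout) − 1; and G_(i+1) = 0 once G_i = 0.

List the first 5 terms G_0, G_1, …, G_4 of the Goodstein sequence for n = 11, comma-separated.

(0) 11|_2 = 2^(2 + 1) + 2 + 1 ↦ 3^(3 + 1) + 3 + 1|_3 = 85 ⇒ 84
(1) 84|_3 = 3^(3 + 1) + 3 ↦ 4^(4 + 1) + 4|_4 = 1028 ⇒ 1027
(2) 1027|_4 = 4^(4 + 1) + 3 ↦ 5^(5 + 1) + 3|_5 = 15628 ⇒ 15627
(3) 15627|_5 = 5^(5 + 1) + 2 ↦ 6^(6 + 1) + 2|_6 = 279938 ⇒ 279937

11, 84, 1027, 15627, 279937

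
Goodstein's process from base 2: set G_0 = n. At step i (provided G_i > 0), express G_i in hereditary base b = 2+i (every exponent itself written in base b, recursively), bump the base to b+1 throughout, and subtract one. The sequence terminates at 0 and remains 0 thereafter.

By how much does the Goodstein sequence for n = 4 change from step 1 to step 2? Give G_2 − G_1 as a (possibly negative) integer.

base 2: 4 = 2^2; at 3: 3^3 = 27; next = 26
base 3: 26 = 2·3^2 + 2·3 + 2; at 4: 2·4^2 + 2·4 + 2 = 42; next = 41

15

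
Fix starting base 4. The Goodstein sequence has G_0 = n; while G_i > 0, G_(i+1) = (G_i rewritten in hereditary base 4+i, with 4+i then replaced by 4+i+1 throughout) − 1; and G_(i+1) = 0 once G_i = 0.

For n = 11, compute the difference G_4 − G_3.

G_0=11  [base 4] 2·4 + 3  →[4↦5]→  2·5 + 3 = 13  −1 ⇒ G_1=12
G_1=12  [base 5] 2·5 + 2  →[5↦6]→  2·6 + 2 = 14  −1 ⇒ G_2=13
G_2=13  [base 6] 2·6 + 1  →[6↦7]→  2·7 + 1 = 15  −1 ⇒ G_3=14
G_3=14  [base 7] 2·7  →[7↦8]→  2·8 = 16  −1 ⇒ G_4=15

1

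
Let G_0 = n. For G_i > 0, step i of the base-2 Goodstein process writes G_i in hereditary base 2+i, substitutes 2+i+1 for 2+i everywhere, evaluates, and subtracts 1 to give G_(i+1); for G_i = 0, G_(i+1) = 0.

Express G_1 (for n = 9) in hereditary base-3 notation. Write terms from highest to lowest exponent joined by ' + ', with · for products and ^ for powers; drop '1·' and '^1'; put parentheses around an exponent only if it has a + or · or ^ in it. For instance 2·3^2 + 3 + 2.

3^(3 + 1)

i=0: 9 = 2^(2 + 1) + 1 (b=2); 2→3: 3^(3 + 1) + 1 = 82; 82−1 = 81
i=1: 81 = 3^(3 + 1) (b=3); 3→4: 4^(4 + 1) = 1024; 1024−1 = 1023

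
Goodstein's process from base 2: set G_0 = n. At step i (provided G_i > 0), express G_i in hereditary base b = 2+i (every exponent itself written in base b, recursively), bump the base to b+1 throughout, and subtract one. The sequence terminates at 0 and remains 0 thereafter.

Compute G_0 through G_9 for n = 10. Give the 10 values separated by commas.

10, 83, 1025, 15625, 279935, 4215754, 84073323, 1937434592, 50000555551, 1426559238830

G_0=10  [base 2] 2^(2 + 1) + 2  →[2↦3]→  3^(3 + 1) + 3 = 84  −1 ⇒ G_1=83
G_1=83  [base 3] 3^(3 + 1) + 2  →[3↦4]→  4^(4 + 1) + 2 = 1026  −1 ⇒ G_2=1025
G_2=1025  [base 4] 4^(4 + 1) + 1  →[4↦5]→  5^(5 + 1) + 1 = 15626  −1 ⇒ G_3=15625
G_3=15625  [base 5] 5^(5 + 1)  →[5↦6]→  6^(6 + 1) = 279936  −1 ⇒ G_4=279935
G_4=279935  [base 6] 5·6^6 + 5·6^5 + 5·6^4 + 5·6^3 + 5·6^2 + 5·6 + 5  →[6↦7]→  5·7^7 + 5·7^5 + 5·7^4 + 5·7^3 + 5·7^2 + 5·7 + 5 = 4215755  −1 ⇒ G_5=4215754
G_5=4215754  [base 7] 5·7^7 + 5·7^5 + 5·7^4 + 5·7^3 + 5·7^2 + 5·7 + 4  →[7↦8]→  5·8^8 + 5·8^5 + 5·8^4 + 5·8^3 + 5·8^2 + 5·8 + 4 = 84073324  −1 ⇒ G_6=84073323
G_6=84073323  [base 8] 5·8^8 + 5·8^5 + 5·8^4 + 5·8^3 + 5·8^2 + 5·8 + 3  →[8↦9]→  5·9^9 + 5·9^5 + 5·9^4 + 5·9^3 + 5·9^2 + 5·9 + 3 = 1937434593  −1 ⇒ G_7=1937434592
G_7=1937434592  [base 9] 5·9^9 + 5·9^5 + 5·9^4 + 5·9^3 + 5·9^2 + 5·9 + 2  →[9↦10]→  5·10^10 + 5·10^5 + 5·10^4 + 5·10^3 + 5·10^2 + 5·10 + 2 = 50000555552  −1 ⇒ G_8=50000555551
G_8=50000555551  [base 10] 5·10^10 + 5·10^5 + 5·10^4 + 5·10^3 + 5·10^2 + 5·10 + 1  →[10↦11]→  5·11^11 + 5·11^5 + 5·11^4 + 5·11^3 + 5·11^2 + 5·11 + 1 = 1426559238831  −1 ⇒ G_9=1426559238830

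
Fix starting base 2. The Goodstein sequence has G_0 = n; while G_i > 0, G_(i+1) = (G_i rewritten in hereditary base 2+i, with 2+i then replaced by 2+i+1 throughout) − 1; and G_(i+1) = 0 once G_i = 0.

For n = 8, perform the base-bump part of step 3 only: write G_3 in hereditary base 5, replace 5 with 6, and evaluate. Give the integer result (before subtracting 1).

93396

base 2: 8 = 2^(2 + 1); at 3: 3^(3 + 1) = 81; next = 80
base 3: 80 = 2·3^3 + 2·3^2 + 2·3 + 2; at 4: 2·4^4 + 2·4^2 + 2·4 + 2 = 554; next = 553
base 4: 553 = 2·4^4 + 2·4^2 + 2·4 + 1; at 5: 2·5^5 + 2·5^2 + 2·5 + 1 = 6311; next = 6310
base 5: 6310 = 2·5^5 + 2·5^2 + 2·5; at 6: 2·6^6 + 2·6^2 + 2·6 = 93396; next = 93395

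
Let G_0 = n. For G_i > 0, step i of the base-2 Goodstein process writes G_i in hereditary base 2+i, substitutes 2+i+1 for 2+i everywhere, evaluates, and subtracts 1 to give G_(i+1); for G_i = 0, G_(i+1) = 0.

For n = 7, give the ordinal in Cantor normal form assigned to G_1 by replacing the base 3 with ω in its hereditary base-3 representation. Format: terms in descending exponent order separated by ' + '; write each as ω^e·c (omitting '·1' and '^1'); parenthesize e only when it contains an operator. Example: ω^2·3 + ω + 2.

(0) 7|_2 = 2^2 + 2 + 1 ↦ 3^3 + 3 + 1|_3 = 31 ⇒ 30
(1) 30|_3 = 3^3 + 3 ↦ 4^4 + 4|_4 = 260 ⇒ 259

ω^ω + ω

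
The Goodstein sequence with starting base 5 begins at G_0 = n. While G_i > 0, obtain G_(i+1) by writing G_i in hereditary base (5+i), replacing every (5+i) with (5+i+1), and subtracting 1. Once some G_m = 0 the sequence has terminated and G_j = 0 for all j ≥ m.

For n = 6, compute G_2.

6

[0] 6 ≡ 5 + 1 (base 5). Lift 6: 7. −1: 6.
[1] 6 ≡ 6 (base 6). Lift 7: 7. −1: 6.
[2] 6 ≡ 6 (base 7). Lift 8: 6. −1: 5.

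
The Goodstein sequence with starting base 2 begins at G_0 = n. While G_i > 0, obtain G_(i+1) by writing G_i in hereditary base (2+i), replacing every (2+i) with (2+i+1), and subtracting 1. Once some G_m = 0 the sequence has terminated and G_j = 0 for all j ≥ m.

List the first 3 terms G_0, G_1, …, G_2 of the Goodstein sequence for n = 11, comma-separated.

base 2: 11 = 2^(2 + 1) + 2 + 1; at 3: 3^(3 + 1) + 3 + 1 = 85; next = 84
base 3: 84 = 3^(3 + 1) + 3; at 4: 4^(4 + 1) + 4 = 1028; next = 1027

11, 84, 1027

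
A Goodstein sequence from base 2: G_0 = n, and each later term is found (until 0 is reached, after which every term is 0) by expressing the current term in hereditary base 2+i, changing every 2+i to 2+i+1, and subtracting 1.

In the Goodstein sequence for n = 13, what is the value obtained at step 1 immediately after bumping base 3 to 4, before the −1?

i=0: 13 = 2^(2 + 1) + 2^2 + 1 (b=2); 2→3: 3^(3 + 1) + 3^3 + 1 = 109; 109−1 = 108
i=1: 108 = 3^(3 + 1) + 3^3 (b=3); 3→4: 4^(4 + 1) + 4^4 = 1280; 1280−1 = 1279

1280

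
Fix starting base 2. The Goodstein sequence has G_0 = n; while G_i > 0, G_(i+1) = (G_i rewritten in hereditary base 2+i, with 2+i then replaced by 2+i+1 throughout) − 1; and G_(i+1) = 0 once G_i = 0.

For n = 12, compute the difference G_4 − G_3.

step 0: 12 = 2^(2 + 1) + 2^2; sub 3 for 2: 3^(3 + 1) + 3^3; = 108; G_1 = 108−1 = 107
step 1: 107 = 3^(3 + 1) + 2·3^2 + 2·3 + 2; sub 4 for 3: 4^(4 + 1) + 2·4^2 + 2·4 + 2; = 1066; G_2 = 1066−1 = 1065
step 2: 1065 = 4^(4 + 1) + 2·4^2 + 2·4 + 1; sub 5 for 4: 5^(5 + 1) + 2·5^2 + 2·5 + 1; = 15686; G_3 = 15686−1 = 15685
step 3: 15685 = 5^(5 + 1) + 2·5^2 + 2·5; sub 6 for 5: 6^(6 + 1) + 2·6^2 + 2·6; = 280020; G_4 = 280020−1 = 280019

264334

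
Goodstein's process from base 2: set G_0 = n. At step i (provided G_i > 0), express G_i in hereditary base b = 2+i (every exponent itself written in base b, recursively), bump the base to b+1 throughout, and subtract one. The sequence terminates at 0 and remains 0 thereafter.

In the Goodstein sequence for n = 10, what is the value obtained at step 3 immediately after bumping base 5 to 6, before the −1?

i=0: 10 = 2^(2 + 1) + 2 (b=2); 2→3: 3^(3 + 1) + 3 = 84; 84−1 = 83
i=1: 83 = 3^(3 + 1) + 2 (b=3); 3→4: 4^(4 + 1) + 2 = 1026; 1026−1 = 1025
i=2: 1025 = 4^(4 + 1) + 1 (b=4); 4→5: 5^(5 + 1) + 1 = 15626; 15626−1 = 15625
i=3: 15625 = 5^(5 + 1) (b=5); 5→6: 6^(6 + 1) = 279936; 279936−1 = 279935

279936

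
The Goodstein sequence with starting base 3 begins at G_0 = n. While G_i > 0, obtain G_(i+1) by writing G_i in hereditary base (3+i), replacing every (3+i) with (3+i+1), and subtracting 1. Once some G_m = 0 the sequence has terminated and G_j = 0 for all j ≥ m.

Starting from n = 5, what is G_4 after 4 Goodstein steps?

5 —HB3→ 3 + 2 —bump→ 4 + 2 = 6 —(−1)→ 5
5 —HB4→ 4 + 1 —bump→ 5 + 1 = 6 —(−1)→ 5
5 —HB5→ 5 —bump→ 6 = 6 —(−1)→ 5
5 —HB6→ 5 —bump→ 5 = 5 —(−1)→ 4
4 —HB7→ 4 —bump→ 4 = 4 —(−1)→ 3

4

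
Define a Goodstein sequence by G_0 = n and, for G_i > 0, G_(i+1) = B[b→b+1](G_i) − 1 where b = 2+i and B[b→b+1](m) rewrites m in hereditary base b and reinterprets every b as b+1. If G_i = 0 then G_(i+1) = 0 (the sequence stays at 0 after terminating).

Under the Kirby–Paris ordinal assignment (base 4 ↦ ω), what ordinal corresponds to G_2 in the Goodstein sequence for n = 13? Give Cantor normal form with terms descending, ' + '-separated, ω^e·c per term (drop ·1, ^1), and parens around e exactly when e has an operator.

step 0: 13 = 2^(2 + 1) + 2^2 + 1; sub 3 for 2: 3^(3 + 1) + 3^3 + 1; = 109; G_1 = 109−1 = 108
step 1: 108 = 3^(3 + 1) + 3^3; sub 4 for 3: 4^(4 + 1) + 4^4; = 1280; G_2 = 1280−1 = 1279

ω^(ω + 1) + ω^3·3 + ω^2·3 + ω·3 + 3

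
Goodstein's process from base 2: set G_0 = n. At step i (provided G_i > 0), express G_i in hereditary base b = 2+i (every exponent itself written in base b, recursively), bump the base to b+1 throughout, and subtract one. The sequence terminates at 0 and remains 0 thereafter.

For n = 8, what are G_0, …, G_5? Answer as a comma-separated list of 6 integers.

8, 80, 553, 6310, 93395, 1647195

i=0: 8 = 2^(2 + 1) (b=2); 2→3: 3^(3 + 1) = 81; 81−1 = 80
i=1: 80 = 2·3^3 + 2·3^2 + 2·3 + 2 (b=3); 3→4: 2·4^4 + 2·4^2 + 2·4 + 2 = 554; 554−1 = 553
i=2: 553 = 2·4^4 + 2·4^2 + 2·4 + 1 (b=4); 4→5: 2·5^5 + 2·5^2 + 2·5 + 1 = 6311; 6311−1 = 6310
i=3: 6310 = 2·5^5 + 2·5^2 + 2·5 (b=5); 5→6: 2·6^6 + 2·6^2 + 2·6 = 93396; 93396−1 = 93395
i=4: 93395 = 2·6^6 + 2·6^2 + 6 + 5 (b=6); 6→7: 2·7^7 + 2·7^2 + 7 + 5 = 1647196; 1647196−1 = 1647195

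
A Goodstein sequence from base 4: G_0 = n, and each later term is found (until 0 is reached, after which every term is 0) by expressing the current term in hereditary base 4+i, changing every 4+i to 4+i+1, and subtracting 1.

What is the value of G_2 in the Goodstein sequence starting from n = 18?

36

18 —HB4→ 4^2 + 2 —bump→ 5^2 + 2 = 27 —(−1)→ 26
26 —HB5→ 5^2 + 1 —bump→ 6^2 + 1 = 37 —(−1)→ 36
36 —HB6→ 6^2 —bump→ 7^2 = 49 —(−1)→ 48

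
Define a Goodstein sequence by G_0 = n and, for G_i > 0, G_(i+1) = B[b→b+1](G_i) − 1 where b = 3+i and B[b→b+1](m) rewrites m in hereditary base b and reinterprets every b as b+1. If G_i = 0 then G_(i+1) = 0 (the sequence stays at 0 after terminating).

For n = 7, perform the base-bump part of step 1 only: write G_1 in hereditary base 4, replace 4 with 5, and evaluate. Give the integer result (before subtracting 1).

i=0: 7 = 2·3 + 1 (b=3); 3→4: 2·4 + 1 = 9; 9−1 = 8
i=1: 8 = 2·4 (b=4); 4→5: 2·5 = 10; 10−1 = 9

10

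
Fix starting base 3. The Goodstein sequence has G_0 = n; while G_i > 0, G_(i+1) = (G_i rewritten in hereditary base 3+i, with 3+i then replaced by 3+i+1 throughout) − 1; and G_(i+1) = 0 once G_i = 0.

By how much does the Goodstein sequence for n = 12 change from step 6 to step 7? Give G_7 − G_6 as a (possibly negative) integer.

12 —HB3→ 3^2 + 3 —bump→ 4^2 + 4 = 20 —(−1)→ 19
19 —HB4→ 4^2 + 3 —bump→ 5^2 + 3 = 28 —(−1)→ 27
27 —HB5→ 5^2 + 2 —bump→ 6^2 + 2 = 38 —(−1)→ 37
37 —HB6→ 6^2 + 1 —bump→ 7^2 + 1 = 50 —(−1)→ 49
49 —HB7→ 7^2 —bump→ 8^2 = 64 —(−1)→ 63
63 —HB8→ 7·8 + 7 —bump→ 7·9 + 7 = 70 —(−1)→ 69
69 —HB9→ 7·9 + 6 —bump→ 7·10 + 6 = 76 —(−1)→ 75

6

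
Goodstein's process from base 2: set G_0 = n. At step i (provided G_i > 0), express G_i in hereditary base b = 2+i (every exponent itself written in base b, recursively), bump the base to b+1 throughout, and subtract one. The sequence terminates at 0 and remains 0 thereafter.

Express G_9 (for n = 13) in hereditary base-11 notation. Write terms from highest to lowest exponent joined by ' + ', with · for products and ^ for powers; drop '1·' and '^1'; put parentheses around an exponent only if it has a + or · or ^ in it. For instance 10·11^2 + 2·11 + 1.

11^(11 + 1) + 3·11^3 + 3·11^2 + 2·11 + 4

G_0=13  [base 2] 2^(2 + 1) + 2^2 + 1  →[2↦3]→  3^(3 + 1) + 3^3 + 1 = 109  −1 ⇒ G_1=108
G_1=108  [base 3] 3^(3 + 1) + 3^3  →[3↦4]→  4^(4 + 1) + 4^4 = 1280  −1 ⇒ G_2=1279
G_2=1279  [base 4] 4^(4 + 1) + 3·4^3 + 3·4^2 + 3·4 + 3  →[4↦5]→  5^(5 + 1) + 3·5^3 + 3·5^2 + 3·5 + 3 = 16093  −1 ⇒ G_3=16092
G_3=16092  [base 5] 5^(5 + 1) + 3·5^3 + 3·5^2 + 3·5 + 2  →[5↦6]→  6^(6 + 1) + 3·6^3 + 3·6^2 + 3·6 + 2 = 280712  −1 ⇒ G_4=280711
G_4=280711  [base 6] 6^(6 + 1) + 3·6^3 + 3·6^2 + 3·6 + 1  →[6↦7]→  7^(7 + 1) + 3·7^3 + 3·7^2 + 3·7 + 1 = 5765999  −1 ⇒ G_5=5765998
G_5=5765998  [base 7] 7^(7 + 1) + 3·7^3 + 3·7^2 + 3·7  →[7↦8]→  8^(8 + 1) + 3·8^3 + 3·8^2 + 3·8 = 134219480  −1 ⇒ G_6=134219479
G_6=134219479  [base 8] 8^(8 + 1) + 3·8^3 + 3·8^2 + 2·8 + 7  →[8↦9]→  9^(9 + 1) + 3·9^3 + 3·9^2 + 2·9 + 7 = 3486786856  −1 ⇒ G_7=3486786855
G_7=3486786855  [base 9] 9^(9 + 1) + 3·9^3 + 3·9^2 + 2·9 + 6  →[9↦10]→  10^(10 + 1) + 3·10^3 + 3·10^2 + 2·10 + 6 = 100000003326  −1 ⇒ G_8=100000003325
G_8=100000003325  [base 10] 10^(10 + 1) + 3·10^3 + 3·10^2 + 2·10 + 5  →[10↦11]→  11^(11 + 1) + 3·11^3 + 3·11^2 + 2·11 + 5 = 3138428381104  −1 ⇒ G_9=3138428381103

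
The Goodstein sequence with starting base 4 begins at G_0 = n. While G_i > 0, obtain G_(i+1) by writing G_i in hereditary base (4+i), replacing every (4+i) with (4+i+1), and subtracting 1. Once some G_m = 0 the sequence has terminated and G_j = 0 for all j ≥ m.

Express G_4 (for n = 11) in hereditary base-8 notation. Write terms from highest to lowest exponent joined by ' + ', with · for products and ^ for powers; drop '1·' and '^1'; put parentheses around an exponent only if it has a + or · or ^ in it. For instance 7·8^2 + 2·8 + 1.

8 + 7

G_0=11  [base 4] 2·4 + 3  →[4↦5]→  2·5 + 3 = 13  −1 ⇒ G_1=12
G_1=12  [base 5] 2·5 + 2  →[5↦6]→  2·6 + 2 = 14  −1 ⇒ G_2=13
G_2=13  [base 6] 2·6 + 1  →[6↦7]→  2·7 + 1 = 15  −1 ⇒ G_3=14
G_3=14  [base 7] 2·7  →[7↦8]→  2·8 = 16  −1 ⇒ G_4=15
G_4=15  [base 8] 8 + 7  →[8↦9]→  9 + 7 = 16  −1 ⇒ G_5=15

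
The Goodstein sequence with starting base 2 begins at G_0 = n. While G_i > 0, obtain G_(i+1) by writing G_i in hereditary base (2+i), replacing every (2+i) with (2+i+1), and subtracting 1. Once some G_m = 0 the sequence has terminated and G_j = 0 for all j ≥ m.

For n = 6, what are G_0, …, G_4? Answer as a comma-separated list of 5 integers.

6, 29, 257, 3125, 46655

base 2: 6 = 2^2 + 2; at 3: 3^3 + 3 = 30; next = 29
base 3: 29 = 3^3 + 2; at 4: 4^4 + 2 = 258; next = 257
base 4: 257 = 4^4 + 1; at 5: 5^5 + 1 = 3126; next = 3125
base 5: 3125 = 5^5; at 6: 6^6 = 46656; next = 46655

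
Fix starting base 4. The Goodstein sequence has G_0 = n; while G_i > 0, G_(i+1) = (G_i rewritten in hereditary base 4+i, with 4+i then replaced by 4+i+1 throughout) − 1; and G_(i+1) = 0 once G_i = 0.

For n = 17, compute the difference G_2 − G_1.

step 0: 17 = 4^2 + 1; sub 5 for 4: 5^2 + 1; = 26; G_1 = 26−1 = 25
step 1: 25 = 5^2; sub 6 for 5: 6^2; = 36; G_2 = 36−1 = 35

10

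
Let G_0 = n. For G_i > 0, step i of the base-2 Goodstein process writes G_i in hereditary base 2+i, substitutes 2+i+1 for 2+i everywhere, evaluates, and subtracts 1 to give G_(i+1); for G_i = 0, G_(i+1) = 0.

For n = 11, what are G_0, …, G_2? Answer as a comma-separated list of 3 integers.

step 0: 11 = 2^(2 + 1) + 2 + 1; sub 3 for 2: 3^(3 + 1) + 3 + 1; = 85; G_1 = 85−1 = 84
step 1: 84 = 3^(3 + 1) + 3; sub 4 for 3: 4^(4 + 1) + 4; = 1028; G_2 = 1028−1 = 1027

11, 84, 1027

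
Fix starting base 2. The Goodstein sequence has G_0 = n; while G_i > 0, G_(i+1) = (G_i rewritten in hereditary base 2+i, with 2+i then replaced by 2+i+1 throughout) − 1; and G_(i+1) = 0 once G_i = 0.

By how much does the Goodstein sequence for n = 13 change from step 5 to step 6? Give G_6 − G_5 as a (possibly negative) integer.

(0) 13|_2 = 2^(2 + 1) + 2^2 + 1 ↦ 3^(3 + 1) + 3^3 + 1|_3 = 109 ⇒ 108
(1) 108|_3 = 3^(3 + 1) + 3^3 ↦ 4^(4 + 1) + 4^4|_4 = 1280 ⇒ 1279
(2) 1279|_4 = 4^(4 + 1) + 3·4^3 + 3·4^2 + 3·4 + 3 ↦ 5^(5 + 1) + 3·5^3 + 3·5^2 + 3·5 + 3|_5 = 16093 ⇒ 16092
(3) 16092|_5 = 5^(5 + 1) + 3·5^3 + 3·5^2 + 3·5 + 2 ↦ 6^(6 + 1) + 3·6^3 + 3·6^2 + 3·6 + 2|_6 = 280712 ⇒ 280711
(4) 280711|_6 = 6^(6 + 1) + 3·6^3 + 3·6^2 + 3·6 + 1 ↦ 7^(7 + 1) + 3·7^3 + 3·7^2 + 3·7 + 1|_7 = 5765999 ⇒ 5765998
(5) 5765998|_7 = 7^(7 + 1) + 3·7^3 + 3·7^2 + 3·7 ↦ 8^(8 + 1) + 3·8^3 + 3·8^2 + 3·8|_8 = 134219480 ⇒ 134219479

128453481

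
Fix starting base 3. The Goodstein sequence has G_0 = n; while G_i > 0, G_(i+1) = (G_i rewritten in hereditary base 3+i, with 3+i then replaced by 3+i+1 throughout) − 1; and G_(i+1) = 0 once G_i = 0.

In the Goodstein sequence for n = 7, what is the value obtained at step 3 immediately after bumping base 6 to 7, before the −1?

[0] 7 ≡ 2·3 + 1 (base 3). Lift 4: 9. −1: 8.
[1] 8 ≡ 2·4 (base 4). Lift 5: 10. −1: 9.
[2] 9 ≡ 5 + 4 (base 5). Lift 6: 10. −1: 9.
[3] 9 ≡ 6 + 3 (base 6). Lift 7: 10. −1: 9.

10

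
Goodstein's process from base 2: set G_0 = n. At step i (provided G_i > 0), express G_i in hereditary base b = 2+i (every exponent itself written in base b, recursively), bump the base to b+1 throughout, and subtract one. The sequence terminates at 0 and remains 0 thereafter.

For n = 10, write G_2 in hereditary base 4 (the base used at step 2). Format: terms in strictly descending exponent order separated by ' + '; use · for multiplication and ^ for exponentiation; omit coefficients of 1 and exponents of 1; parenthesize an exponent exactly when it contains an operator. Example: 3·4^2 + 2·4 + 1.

4^(4 + 1) + 1

G_0 = 10. HB_2(10) = 2^(2 + 1) + 2. Bump = 84. G_1 = 83.
G_1 = 83. HB_3(83) = 3^(3 + 1) + 2. Bump = 1026. G_2 = 1025.
G_2 = 1025. HB_4(1025) = 4^(4 + 1) + 1. Bump = 15626. G_3 = 15625.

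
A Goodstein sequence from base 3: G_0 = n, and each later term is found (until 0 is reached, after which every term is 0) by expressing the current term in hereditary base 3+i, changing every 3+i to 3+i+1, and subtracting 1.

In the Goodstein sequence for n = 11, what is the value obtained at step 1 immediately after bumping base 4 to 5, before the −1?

26

i=0: 11 = 3^2 + 2 (b=3); 3→4: 4^2 + 2 = 18; 18−1 = 17
i=1: 17 = 4^2 + 1 (b=4); 4→5: 5^2 + 1 = 26; 26−1 = 25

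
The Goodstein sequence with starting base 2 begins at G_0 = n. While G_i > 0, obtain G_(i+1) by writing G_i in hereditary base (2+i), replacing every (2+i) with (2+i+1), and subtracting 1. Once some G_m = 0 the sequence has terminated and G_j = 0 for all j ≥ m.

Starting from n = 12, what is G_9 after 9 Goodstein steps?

12 —HB2→ 2^(2 + 1) + 2^2 —bump→ 3^(3 + 1) + 3^3 = 108 —(−1)→ 107
107 —HB3→ 3^(3 + 1) + 2·3^2 + 2·3 + 2 —bump→ 4^(4 + 1) + 2·4^2 + 2·4 + 2 = 1066 —(−1)→ 1065
1065 —HB4→ 4^(4 + 1) + 2·4^2 + 2·4 + 1 —bump→ 5^(5 + 1) + 2·5^2 + 2·5 + 1 = 15686 —(−1)→ 15685
15685 —HB5→ 5^(5 + 1) + 2·5^2 + 2·5 —bump→ 6^(6 + 1) + 2·6^2 + 2·6 = 280020 —(−1)→ 280019
280019 —HB6→ 6^(6 + 1) + 2·6^2 + 6 + 5 —bump→ 7^(7 + 1) + 2·7^2 + 7 + 5 = 5764911 —(−1)→ 5764910
5764910 —HB7→ 7^(7 + 1) + 2·7^2 + 7 + 4 —bump→ 8^(8 + 1) + 2·8^2 + 8 + 4 = 134217868 —(−1)→ 134217867
134217867 —HB8→ 8^(8 + 1) + 2·8^2 + 8 + 3 —bump→ 9^(9 + 1) + 2·9^2 + 9 + 3 = 3486784575 —(−1)→ 3486784574
3486784574 —HB9→ 9^(9 + 1) + 2·9^2 + 9 + 2 —bump→ 10^(10 + 1) + 2·10^2 + 10 + 2 = 100000000212 —(−1)→ 100000000211
100000000211 —HB10→ 10^(10 + 1) + 2·10^2 + 10 + 1 —bump→ 11^(11 + 1) + 2·11^2 + 11 + 1 = 3138428376975 —(−1)→ 3138428376974

3138428376974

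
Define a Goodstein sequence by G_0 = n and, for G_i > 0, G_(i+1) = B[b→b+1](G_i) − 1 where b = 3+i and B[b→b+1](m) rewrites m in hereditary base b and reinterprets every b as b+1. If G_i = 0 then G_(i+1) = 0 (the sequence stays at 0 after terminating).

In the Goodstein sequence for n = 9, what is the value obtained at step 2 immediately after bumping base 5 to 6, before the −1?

G_0 = 9. HB_3(9) = 3^2. Bump = 16. G_1 = 15.
G_1 = 15. HB_4(15) = 3·4 + 3. Bump = 18. G_2 = 17.

20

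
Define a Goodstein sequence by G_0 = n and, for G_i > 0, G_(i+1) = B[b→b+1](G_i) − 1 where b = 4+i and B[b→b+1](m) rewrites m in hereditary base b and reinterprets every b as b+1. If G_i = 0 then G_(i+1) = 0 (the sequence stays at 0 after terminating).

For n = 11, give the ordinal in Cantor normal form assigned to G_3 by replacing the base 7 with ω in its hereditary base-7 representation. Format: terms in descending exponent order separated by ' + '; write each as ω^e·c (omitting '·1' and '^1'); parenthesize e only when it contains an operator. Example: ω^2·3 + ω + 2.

base 4: 11 = 2·4 + 3; at 5: 2·5 + 3 = 13; next = 12
base 5: 12 = 2·5 + 2; at 6: 2·6 + 2 = 14; next = 13
base 6: 13 = 2·6 + 1; at 7: 2·7 + 1 = 15; next = 14
base 7: 14 = 2·7; at 8: 2·8 = 16; next = 15

ω·2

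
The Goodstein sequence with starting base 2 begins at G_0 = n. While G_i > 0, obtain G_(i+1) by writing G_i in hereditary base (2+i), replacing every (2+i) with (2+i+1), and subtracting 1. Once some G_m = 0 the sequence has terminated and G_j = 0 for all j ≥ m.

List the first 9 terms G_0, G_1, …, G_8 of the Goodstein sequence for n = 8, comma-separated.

i=0: 8 = 2^(2 + 1) (b=2); 2→3: 3^(3 + 1) = 81; 81−1 = 80
i=1: 80 = 2·3^3 + 2·3^2 + 2·3 + 2 (b=3); 3→4: 2·4^4 + 2·4^2 + 2·4 + 2 = 554; 554−1 = 553
i=2: 553 = 2·4^4 + 2·4^2 + 2·4 + 1 (b=4); 4→5: 2·5^5 + 2·5^2 + 2·5 + 1 = 6311; 6311−1 = 6310
i=3: 6310 = 2·5^5 + 2·5^2 + 2·5 (b=5); 5→6: 2·6^6 + 2·6^2 + 2·6 = 93396; 93396−1 = 93395
i=4: 93395 = 2·6^6 + 2·6^2 + 6 + 5 (b=6); 6→7: 2·7^7 + 2·7^2 + 7 + 5 = 1647196; 1647196−1 = 1647195
i=5: 1647195 = 2·7^7 + 2·7^2 + 7 + 4 (b=7); 7→8: 2·8^8 + 2·8^2 + 8 + 4 = 33554572; 33554572−1 = 33554571
i=6: 33554571 = 2·8^8 + 2·8^2 + 8 + 3 (b=8); 8→9: 2·9^9 + 2·9^2 + 9 + 3 = 774841152; 774841152−1 = 774841151
i=7: 774841151 = 2·9^9 + 2·9^2 + 9 + 2 (b=9); 9→10: 2·10^10 + 2·10^2 + 10 + 2 = 20000000212; 20000000212−1 = 20000000211

8, 80, 553, 6310, 93395, 1647195, 33554571, 774841151, 20000000211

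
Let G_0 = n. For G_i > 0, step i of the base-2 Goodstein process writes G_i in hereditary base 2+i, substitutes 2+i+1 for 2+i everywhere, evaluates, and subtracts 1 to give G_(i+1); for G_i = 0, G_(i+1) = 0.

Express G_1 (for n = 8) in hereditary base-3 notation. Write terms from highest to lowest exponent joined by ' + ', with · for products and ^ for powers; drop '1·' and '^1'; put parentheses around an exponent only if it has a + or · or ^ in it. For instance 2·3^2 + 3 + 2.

2·3^3 + 2·3^2 + 2·3 + 2

(0) 8|_2 = 2^(2 + 1) ↦ 3^(3 + 1)|_3 = 81 ⇒ 80
(1) 80|_3 = 2·3^3 + 2·3^2 + 2·3 + 2 ↦ 2·4^4 + 2·4^2 + 2·4 + 2|_4 = 554 ⇒ 553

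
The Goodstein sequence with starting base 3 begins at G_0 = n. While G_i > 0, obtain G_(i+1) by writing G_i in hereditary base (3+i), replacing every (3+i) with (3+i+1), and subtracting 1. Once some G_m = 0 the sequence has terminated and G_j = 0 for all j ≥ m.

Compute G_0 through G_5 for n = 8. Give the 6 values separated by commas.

base 3: 8 = 2·3 + 2; at 4: 2·4 + 2 = 10; next = 9
base 4: 9 = 2·4 + 1; at 5: 2·5 + 1 = 11; next = 10
base 5: 10 = 2·5; at 6: 2·6 = 12; next = 11
base 6: 11 = 6 + 5; at 7: 7 + 5 = 12; next = 11
base 7: 11 = 7 + 4; at 8: 8 + 4 = 12; next = 11

8, 9, 10, 11, 11, 11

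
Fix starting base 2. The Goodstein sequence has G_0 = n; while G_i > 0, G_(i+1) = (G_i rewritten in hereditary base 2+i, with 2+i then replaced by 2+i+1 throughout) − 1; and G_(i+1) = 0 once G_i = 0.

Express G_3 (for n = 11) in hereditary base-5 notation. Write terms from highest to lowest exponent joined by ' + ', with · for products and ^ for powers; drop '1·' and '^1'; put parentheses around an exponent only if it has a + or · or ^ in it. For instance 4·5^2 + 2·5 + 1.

5^(5 + 1) + 2

[0] 11 ≡ 2^(2 + 1) + 2 + 1 (base 2). Lift 3: 85. −1: 84.
[1] 84 ≡ 3^(3 + 1) + 3 (base 3). Lift 4: 1028. −1: 1027.
[2] 1027 ≡ 4^(4 + 1) + 3 (base 4). Lift 5: 15628. −1: 15627.
[3] 15627 ≡ 5^(5 + 1) + 2 (base 5). Lift 6: 279938. −1: 279937.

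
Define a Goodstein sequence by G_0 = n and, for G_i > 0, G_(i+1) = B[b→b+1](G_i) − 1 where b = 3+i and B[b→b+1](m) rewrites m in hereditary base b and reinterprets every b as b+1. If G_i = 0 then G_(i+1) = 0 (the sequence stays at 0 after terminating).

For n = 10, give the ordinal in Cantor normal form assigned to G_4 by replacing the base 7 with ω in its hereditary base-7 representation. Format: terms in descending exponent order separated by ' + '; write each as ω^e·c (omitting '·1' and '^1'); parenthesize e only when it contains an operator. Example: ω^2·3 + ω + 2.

ω·4 + 2

[0] 10 ≡ 3^2 + 1 (base 3). Lift 4: 17. −1: 16.
[1] 16 ≡ 4^2 (base 4). Lift 5: 25. −1: 24.
[2] 24 ≡ 4·5 + 4 (base 5). Lift 6: 28. −1: 27.
[3] 27 ≡ 4·6 + 3 (base 6). Lift 7: 31. −1: 30.
[4] 30 ≡ 4·7 + 2 (base 7). Lift 8: 34. −1: 33.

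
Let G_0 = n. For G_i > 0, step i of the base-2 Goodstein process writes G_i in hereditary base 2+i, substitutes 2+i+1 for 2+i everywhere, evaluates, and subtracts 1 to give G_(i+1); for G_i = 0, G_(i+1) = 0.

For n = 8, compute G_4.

G_0 = 8. HB_2(8) = 2^(2 + 1). Bump = 81. G_1 = 80.
G_1 = 80. HB_3(80) = 2·3^3 + 2·3^2 + 2·3 + 2. Bump = 554. G_2 = 553.
G_2 = 553. HB_4(553) = 2·4^4 + 2·4^2 + 2·4 + 1. Bump = 6311. G_3 = 6310.
G_3 = 6310. HB_5(6310) = 2·5^5 + 2·5^2 + 2·5. Bump = 93396. G_4 = 93395.

93395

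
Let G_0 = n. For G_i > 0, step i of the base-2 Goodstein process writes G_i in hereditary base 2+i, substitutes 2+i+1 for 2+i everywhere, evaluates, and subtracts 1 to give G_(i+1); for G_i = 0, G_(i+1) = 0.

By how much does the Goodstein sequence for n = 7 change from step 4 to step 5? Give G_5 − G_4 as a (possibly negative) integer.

step 0: 7 = 2^2 + 2 + 1; sub 3 for 2: 3^3 + 3 + 1; = 31; G_1 = 31−1 = 30
step 1: 30 = 3^3 + 3; sub 4 for 3: 4^4 + 4; = 260; G_2 = 260−1 = 259
step 2: 259 = 4^4 + 3; sub 5 for 4: 5^5 + 3; = 3128; G_3 = 3128−1 = 3127
step 3: 3127 = 5^5 + 2; sub 6 for 5: 6^6 + 2; = 46658; G_4 = 46658−1 = 46657
step 4: 46657 = 6^6 + 1; sub 7 for 6: 7^7 + 1; = 823544; G_5 = 823544−1 = 823543

776886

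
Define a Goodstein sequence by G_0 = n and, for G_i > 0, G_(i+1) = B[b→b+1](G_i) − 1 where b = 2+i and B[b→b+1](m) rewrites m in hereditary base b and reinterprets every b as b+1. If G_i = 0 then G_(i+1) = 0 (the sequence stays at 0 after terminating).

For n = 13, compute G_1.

108

G_0=13  [base 2] 2^(2 + 1) + 2^2 + 1  →[2↦3]→  3^(3 + 1) + 3^3 + 1 = 109  −1 ⇒ G_1=108
G_1=108  [base 3] 3^(3 + 1) + 3^3  →[3↦4]→  4^(4 + 1) + 4^4 = 1280  −1 ⇒ G_2=1279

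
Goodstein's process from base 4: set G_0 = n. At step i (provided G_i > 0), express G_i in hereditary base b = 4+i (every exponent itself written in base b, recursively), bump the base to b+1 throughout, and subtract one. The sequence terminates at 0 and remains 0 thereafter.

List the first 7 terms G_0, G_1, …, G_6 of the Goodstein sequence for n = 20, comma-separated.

20, 29, 39, 51, 65, 81, 99

step 0: 20 = 4^2 + 4; sub 5 for 4: 5^2 + 5; = 30; G_1 = 30−1 = 29
step 1: 29 = 5^2 + 4; sub 6 for 5: 6^2 + 4; = 40; G_2 = 40−1 = 39
step 2: 39 = 6^2 + 3; sub 7 for 6: 7^2 + 3; = 52; G_3 = 52−1 = 51
step 3: 51 = 7^2 + 2; sub 8 for 7: 8^2 + 2; = 66; G_4 = 66−1 = 65
step 4: 65 = 8^2 + 1; sub 9 for 8: 9^2 + 1; = 82; G_5 = 82−1 = 81
step 5: 81 = 9^2; sub 10 for 9: 10^2; = 100; G_6 = 100−1 = 99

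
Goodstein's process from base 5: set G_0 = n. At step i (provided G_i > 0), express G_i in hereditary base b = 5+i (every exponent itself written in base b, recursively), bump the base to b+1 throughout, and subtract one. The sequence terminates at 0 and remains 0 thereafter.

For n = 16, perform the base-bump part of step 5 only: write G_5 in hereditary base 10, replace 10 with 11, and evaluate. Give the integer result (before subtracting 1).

25

step 0: 16 = 3·5 + 1; sub 6 for 5: 3·6 + 1; = 19; G_1 = 19−1 = 18
step 1: 18 = 3·6; sub 7 for 6: 3·7; = 21; G_2 = 21−1 = 20
step 2: 20 = 2·7 + 6; sub 8 for 7: 2·8 + 6; = 22; G_3 = 22−1 = 21
step 3: 21 = 2·8 + 5; sub 9 for 8: 2·9 + 5; = 23; G_4 = 23−1 = 22
step 4: 22 = 2·9 + 4; sub 10 for 9: 2·10 + 4; = 24; G_5 = 24−1 = 23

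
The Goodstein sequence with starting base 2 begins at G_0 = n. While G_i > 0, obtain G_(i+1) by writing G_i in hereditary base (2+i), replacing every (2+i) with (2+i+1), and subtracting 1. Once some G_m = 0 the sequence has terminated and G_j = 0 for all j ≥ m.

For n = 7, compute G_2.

259

G_0=7  [base 2] 2^2 + 2 + 1  →[2↦3]→  3^3 + 3 + 1 = 31  −1 ⇒ G_1=30
G_1=30  [base 3] 3^3 + 3  →[3↦4]→  4^4 + 4 = 260  −1 ⇒ G_2=259
G_2=259  [base 4] 4^4 + 3  →[4↦5]→  5^5 + 3 = 3128  −1 ⇒ G_3=3127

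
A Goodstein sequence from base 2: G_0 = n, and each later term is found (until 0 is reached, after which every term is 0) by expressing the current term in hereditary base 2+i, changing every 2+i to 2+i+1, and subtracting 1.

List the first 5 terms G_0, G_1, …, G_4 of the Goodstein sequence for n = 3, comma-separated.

3, 3, 3, 2, 1

G_0 = 3. HB_2(3) = 2 + 1. Bump = 4. G_1 = 3.
G_1 = 3. HB_3(3) = 3. Bump = 4. G_2 = 3.
G_2 = 3. HB_4(3) = 3. Bump = 3. G_3 = 2.
G_3 = 2. HB_5(2) = 2. Bump = 2. G_4 = 1.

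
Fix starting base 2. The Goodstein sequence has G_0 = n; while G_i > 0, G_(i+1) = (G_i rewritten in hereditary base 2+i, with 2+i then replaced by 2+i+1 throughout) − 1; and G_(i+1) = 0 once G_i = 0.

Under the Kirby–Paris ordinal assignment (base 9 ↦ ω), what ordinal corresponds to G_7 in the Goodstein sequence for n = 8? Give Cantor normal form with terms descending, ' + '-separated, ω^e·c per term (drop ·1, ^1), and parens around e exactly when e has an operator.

step 0: 8 = 2^(2 + 1); sub 3 for 2: 3^(3 + 1); = 81; G_1 = 81−1 = 80
step 1: 80 = 2·3^3 + 2·3^2 + 2·3 + 2; sub 4 for 3: 2·4^4 + 2·4^2 + 2·4 + 2; = 554; G_2 = 554−1 = 553
step 2: 553 = 2·4^4 + 2·4^2 + 2·4 + 1; sub 5 for 4: 2·5^5 + 2·5^2 + 2·5 + 1; = 6311; G_3 = 6311−1 = 6310
step 3: 6310 = 2·5^5 + 2·5^2 + 2·5; sub 6 for 5: 2·6^6 + 2·6^2 + 2·6; = 93396; G_4 = 93396−1 = 93395
step 4: 93395 = 2·6^6 + 2·6^2 + 6 + 5; sub 7 for 6: 2·7^7 + 2·7^2 + 7 + 5; = 1647196; G_5 = 1647196−1 = 1647195
step 5: 1647195 = 2·7^7 + 2·7^2 + 7 + 4; sub 8 for 7: 2·8^8 + 2·8^2 + 8 + 4; = 33554572; G_6 = 33554572−1 = 33554571
step 6: 33554571 = 2·8^8 + 2·8^2 + 8 + 3; sub 9 for 8: 2·9^9 + 2·9^2 + 9 + 3; = 774841152; G_7 = 774841152−1 = 774841151

ω^ω·2 + ω^2·2 + ω + 2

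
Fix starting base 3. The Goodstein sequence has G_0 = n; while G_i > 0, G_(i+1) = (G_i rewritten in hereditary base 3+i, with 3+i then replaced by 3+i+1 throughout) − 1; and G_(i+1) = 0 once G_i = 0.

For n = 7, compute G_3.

7 —HB3→ 2·3 + 1 —bump→ 2·4 + 1 = 9 —(−1)→ 8
8 —HB4→ 2·4 —bump→ 2·5 = 10 —(−1)→ 9
9 —HB5→ 5 + 4 —bump→ 6 + 4 = 10 —(−1)→ 9
9 —HB6→ 6 + 3 —bump→ 7 + 3 = 10 —(−1)→ 9

9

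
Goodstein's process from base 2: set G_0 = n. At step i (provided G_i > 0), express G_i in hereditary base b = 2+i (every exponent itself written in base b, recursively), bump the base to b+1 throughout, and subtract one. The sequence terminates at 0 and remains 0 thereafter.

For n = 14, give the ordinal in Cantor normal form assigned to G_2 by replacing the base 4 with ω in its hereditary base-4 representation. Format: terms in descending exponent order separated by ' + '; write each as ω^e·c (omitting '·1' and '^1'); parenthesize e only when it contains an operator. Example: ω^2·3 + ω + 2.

14 —HB2→ 2^(2 + 1) + 2^2 + 2 —bump→ 3^(3 + 1) + 3^3 + 3 = 111 —(−1)→ 110
110 —HB3→ 3^(3 + 1) + 3^3 + 2 —bump→ 4^(4 + 1) + 4^4 + 2 = 1282 —(−1)→ 1281
1281 —HB4→ 4^(4 + 1) + 4^4 + 1 —bump→ 5^(5 + 1) + 5^5 + 1 = 18751 —(−1)→ 18750

ω^(ω + 1) + ω^ω + 1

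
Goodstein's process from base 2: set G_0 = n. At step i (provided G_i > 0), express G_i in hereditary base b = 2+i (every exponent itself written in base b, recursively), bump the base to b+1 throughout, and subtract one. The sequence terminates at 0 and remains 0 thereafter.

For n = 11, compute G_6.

134217727

11 —HB2→ 2^(2 + 1) + 2 + 1 —bump→ 3^(3 + 1) + 3 + 1 = 85 —(−1)→ 84
84 —HB3→ 3^(3 + 1) + 3 —bump→ 4^(4 + 1) + 4 = 1028 —(−1)→ 1027
1027 —HB4→ 4^(4 + 1) + 3 —bump→ 5^(5 + 1) + 3 = 15628 —(−1)→ 15627
15627 —HB5→ 5^(5 + 1) + 2 —bump→ 6^(6 + 1) + 2 = 279938 —(−1)→ 279937
279937 —HB6→ 6^(6 + 1) + 1 —bump→ 7^(7 + 1) + 1 = 5764802 —(−1)→ 5764801
5764801 —HB7→ 7^(7 + 1) —bump→ 8^(8 + 1) = 134217728 —(−1)→ 134217727
134217727 —HB8→ 7·8^8 + 7·8^7 + 7·8^6 + 7·8^5 + 7·8^4 + 7·8^3 + 7·8^2 + 7·8 + 7 —bump→ 7·9^9 + 7·9^7 + 7·9^6 + 7·9^5 + 7·9^4 + 7·9^3 + 7·9^2 + 7·9 + 7 = 2749609303 —(−1)→ 2749609302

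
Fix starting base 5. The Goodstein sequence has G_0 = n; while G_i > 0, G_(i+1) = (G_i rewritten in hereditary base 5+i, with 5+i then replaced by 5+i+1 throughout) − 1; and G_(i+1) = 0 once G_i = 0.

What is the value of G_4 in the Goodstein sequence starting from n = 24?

36

step 0: 24 = 4·5 + 4; sub 6 for 5: 4·6 + 4; = 28; G_1 = 28−1 = 27
step 1: 27 = 4·6 + 3; sub 7 for 6: 4·7 + 3; = 31; G_2 = 31−1 = 30
step 2: 30 = 4·7 + 2; sub 8 for 7: 4·8 + 2; = 34; G_3 = 34−1 = 33
step 3: 33 = 4·8 + 1; sub 9 for 8: 4·9 + 1; = 37; G_4 = 37−1 = 36
step 4: 36 = 4·9; sub 10 for 9: 4·10; = 40; G_5 = 40−1 = 39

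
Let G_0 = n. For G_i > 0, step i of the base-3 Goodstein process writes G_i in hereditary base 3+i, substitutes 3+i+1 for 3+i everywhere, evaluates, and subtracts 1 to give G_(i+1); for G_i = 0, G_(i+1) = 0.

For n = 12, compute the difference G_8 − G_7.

base 3: 12 = 3^2 + 3; at 4: 4^2 + 4 = 20; next = 19
base 4: 19 = 4^2 + 3; at 5: 5^2 + 3 = 28; next = 27
base 5: 27 = 5^2 + 2; at 6: 6^2 + 2 = 38; next = 37
base 6: 37 = 6^2 + 1; at 7: 7^2 + 1 = 50; next = 49
base 7: 49 = 7^2; at 8: 8^2 = 64; next = 63
base 8: 63 = 7·8 + 7; at 9: 7·9 + 7 = 70; next = 69
base 9: 69 = 7·9 + 6; at 10: 7·10 + 6 = 76; next = 75
base 10: 75 = 7·10 + 5; at 11: 7·11 + 5 = 82; next = 81

6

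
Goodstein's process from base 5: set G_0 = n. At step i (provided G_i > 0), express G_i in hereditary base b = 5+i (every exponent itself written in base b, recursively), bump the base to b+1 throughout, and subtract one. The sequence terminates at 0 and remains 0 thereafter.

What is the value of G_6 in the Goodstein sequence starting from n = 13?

(0) 13|_5 = 2·5 + 3 ↦ 2·6 + 3|_6 = 15 ⇒ 14
(1) 14|_6 = 2·6 + 2 ↦ 2·7 + 2|_7 = 16 ⇒ 15
(2) 15|_7 = 2·7 + 1 ↦ 2·8 + 1|_8 = 17 ⇒ 16
(3) 16|_8 = 2·8 ↦ 2·9|_9 = 18 ⇒ 17
(4) 17|_9 = 9 + 8 ↦ 10 + 8|_10 = 18 ⇒ 17
(5) 17|_10 = 10 + 7 ↦ 11 + 7|_11 = 18 ⇒ 17

17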